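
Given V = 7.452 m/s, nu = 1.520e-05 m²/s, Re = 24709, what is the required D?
Formula: Re = \frac{V D}{\nu}
Substituting knowns: 24709 = 7.452·D/1.520e-05
Solving for D: D = 24709·1.520e-05/7.452 = 0.0504 m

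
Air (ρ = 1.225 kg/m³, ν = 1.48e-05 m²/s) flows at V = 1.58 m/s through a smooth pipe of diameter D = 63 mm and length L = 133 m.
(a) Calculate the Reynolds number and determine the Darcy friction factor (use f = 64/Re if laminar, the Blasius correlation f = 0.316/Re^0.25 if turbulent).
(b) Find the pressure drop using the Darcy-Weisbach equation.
(a) Re = V·D/ν = 1.58·0.063/1.48e-05 = 6725.7 → turbulent (Re > 4000); f = 0.316/Re^0.25 = 0.316/6725.7^0.25 = 0.034894
(b) Darcy-Weisbach: ΔP = f·(L/D)·½ρV²/1000 = 0.034894·(133/0.063)·½·1.225·1.58²/1000 = 0.1126 kPa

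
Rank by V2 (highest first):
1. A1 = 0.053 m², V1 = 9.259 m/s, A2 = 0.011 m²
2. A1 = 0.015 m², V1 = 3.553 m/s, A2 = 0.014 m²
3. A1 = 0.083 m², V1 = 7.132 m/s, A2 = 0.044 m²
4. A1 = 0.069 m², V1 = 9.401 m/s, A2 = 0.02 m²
Case 1: V2 = 44.61 m/s
Case 2: V2 = 3.807 m/s
Case 3: V2 = 13.45 m/s
Case 4: V2 = 32.43 m/s
Ranking (highest first): 1, 4, 3, 2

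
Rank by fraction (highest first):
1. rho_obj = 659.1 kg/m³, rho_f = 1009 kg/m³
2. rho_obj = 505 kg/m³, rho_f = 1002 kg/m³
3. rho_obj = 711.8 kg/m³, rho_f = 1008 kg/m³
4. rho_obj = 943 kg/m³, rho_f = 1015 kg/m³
Case 1: fraction = 0.6532
Case 2: fraction = 0.504
Case 3: fraction = 0.7062
Case 4: fraction = 0.9291
Ranking (highest first): 4, 3, 1, 2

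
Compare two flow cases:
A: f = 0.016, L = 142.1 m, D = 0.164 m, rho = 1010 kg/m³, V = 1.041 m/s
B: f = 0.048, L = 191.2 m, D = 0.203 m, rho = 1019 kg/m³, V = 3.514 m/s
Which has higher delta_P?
delta_P(A) = 7.587 kPa, delta_P(B) = 284.4 kPa. Answer: B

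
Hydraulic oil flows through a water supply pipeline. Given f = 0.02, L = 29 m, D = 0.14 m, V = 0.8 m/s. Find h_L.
Formula: h_L = f \frac{L}{D} \frac{V^2}{2g}
h_L = 0.02·(29/0.14)·0.8²/(2·9.81) = 0.1351 m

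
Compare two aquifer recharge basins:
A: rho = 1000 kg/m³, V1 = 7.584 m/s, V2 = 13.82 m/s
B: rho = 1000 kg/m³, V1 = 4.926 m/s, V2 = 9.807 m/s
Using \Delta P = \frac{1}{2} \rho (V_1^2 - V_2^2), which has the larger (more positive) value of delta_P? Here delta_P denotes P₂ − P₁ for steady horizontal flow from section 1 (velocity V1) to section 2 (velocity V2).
delta_P(A) = -66.74 kPa, delta_P(B) = -35.96 kPa. Answer: B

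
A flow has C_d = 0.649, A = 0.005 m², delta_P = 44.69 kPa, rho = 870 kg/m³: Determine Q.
Formula: Q = C_d A \sqrt{\frac{2 \Delta P}{\rho}}
Q = 0.649·0.005·√(2·(44.69·1000)/870)·1000 = 32.89 L/s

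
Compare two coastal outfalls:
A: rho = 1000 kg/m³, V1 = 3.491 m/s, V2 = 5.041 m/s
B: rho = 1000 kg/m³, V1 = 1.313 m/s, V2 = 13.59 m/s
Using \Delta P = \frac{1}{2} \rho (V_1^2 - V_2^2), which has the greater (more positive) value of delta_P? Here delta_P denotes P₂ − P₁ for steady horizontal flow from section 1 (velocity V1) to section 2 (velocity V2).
delta_P(A) = -6.612 kPa, delta_P(B) = -91.48 kPa. Answer: A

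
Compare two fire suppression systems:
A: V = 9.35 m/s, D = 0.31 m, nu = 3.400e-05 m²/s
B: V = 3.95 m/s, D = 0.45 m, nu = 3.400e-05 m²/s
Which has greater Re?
Re(A) = 85250, Re(B) = 52279. Answer: A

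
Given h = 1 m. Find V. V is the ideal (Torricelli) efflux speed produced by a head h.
Formula: V = \sqrt{2 g h}
V = √(2·9.81·1) = 4.429 m/s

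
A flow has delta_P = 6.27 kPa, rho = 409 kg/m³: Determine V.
Formula: V = \sqrt{\frac{2 \Delta P}{\rho}}
V = √(2·(6.27·1000)/409) = 5.537 m/s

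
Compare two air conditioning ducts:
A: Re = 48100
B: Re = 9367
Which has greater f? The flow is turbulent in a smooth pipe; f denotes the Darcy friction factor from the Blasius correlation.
f(A) = 0.02134, f(B) = 0.03212. Answer: B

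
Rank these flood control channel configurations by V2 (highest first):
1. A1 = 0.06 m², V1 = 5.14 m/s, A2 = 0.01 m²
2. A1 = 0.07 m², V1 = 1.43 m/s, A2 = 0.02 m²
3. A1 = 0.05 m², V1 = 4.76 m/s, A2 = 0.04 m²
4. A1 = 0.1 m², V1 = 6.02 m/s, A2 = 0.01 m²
Case 1: V2 = 30.84 m/s
Case 2: V2 = 5.005 m/s
Case 3: V2 = 5.95 m/s
Case 4: V2 = 60.2 m/s
Ranking (highest first): 4, 1, 3, 2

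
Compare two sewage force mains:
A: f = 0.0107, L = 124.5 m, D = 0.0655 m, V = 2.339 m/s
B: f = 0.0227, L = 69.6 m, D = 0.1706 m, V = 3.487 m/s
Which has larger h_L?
h_L(A) = 5.671 m, h_L(B) = 5.739 m. Answer: B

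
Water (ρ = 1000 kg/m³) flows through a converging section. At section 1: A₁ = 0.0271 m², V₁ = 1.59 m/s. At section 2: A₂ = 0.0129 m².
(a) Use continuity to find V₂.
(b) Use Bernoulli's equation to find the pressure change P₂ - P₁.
(a) Continuity: A₁V₁=A₂V₂ -> V₂=A₁V₁/A₂=0.0271*1.59/0.0129=3.34 m/s
(b) Bernoulli: P₂-P₁=0.5*rho*(V₁^2-V₂^2)/1000=0.5*1000*(1.59^2-3.34^2)/1000=-4.314 kPa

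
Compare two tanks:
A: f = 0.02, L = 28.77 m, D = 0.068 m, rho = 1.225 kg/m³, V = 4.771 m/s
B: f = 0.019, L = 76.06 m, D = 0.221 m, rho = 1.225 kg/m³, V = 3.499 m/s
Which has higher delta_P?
delta_P(A) = 0.118 kPa, delta_P(B) = 0.04904 kPa. Answer: A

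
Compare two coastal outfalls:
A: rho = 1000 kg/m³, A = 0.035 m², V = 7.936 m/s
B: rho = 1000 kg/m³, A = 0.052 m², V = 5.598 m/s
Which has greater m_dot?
m_dot(A) = 277.8 kg/s, m_dot(B) = 291.1 kg/s. Answer: B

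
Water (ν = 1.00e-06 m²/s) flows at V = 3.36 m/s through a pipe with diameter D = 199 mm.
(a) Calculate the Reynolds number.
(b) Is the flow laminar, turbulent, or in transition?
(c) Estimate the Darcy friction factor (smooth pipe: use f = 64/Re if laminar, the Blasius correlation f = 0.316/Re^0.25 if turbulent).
(a) Re = V·D/ν = 3.36·0.199/1.00e-06 = 668640
(b) Flow regime: turbulent (Re > 4000)
(c) Friction factor: f = 0.316/Re^0.25 = 0.316/668640^0.25 = 0.01105 (Blasius is strictly valid for Re ≲ 1e5; used here as the smooth-pipe estimate the problem specifies)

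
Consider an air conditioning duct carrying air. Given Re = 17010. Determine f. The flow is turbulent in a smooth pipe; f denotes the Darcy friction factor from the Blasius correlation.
Formula: f = \frac{0.316}{Re^{0.25}}
f = 0.316/17010^0.25 = 0.02767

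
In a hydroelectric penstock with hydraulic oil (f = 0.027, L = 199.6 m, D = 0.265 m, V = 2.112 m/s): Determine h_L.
Formula: h_L = f \frac{L}{D} \frac{V^2}{2g}
h_L = 0.027·(199.6/0.265)·2.112²/(2·9.81) = 4.623 m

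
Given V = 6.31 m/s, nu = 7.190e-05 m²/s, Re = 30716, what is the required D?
Formula: Re = \frac{V D}{\nu}
Substituting knowns: 30716 = 6.31·D/7.190e-05
Solving for D: D = 30716·7.190e-05/6.31 = 0.35 m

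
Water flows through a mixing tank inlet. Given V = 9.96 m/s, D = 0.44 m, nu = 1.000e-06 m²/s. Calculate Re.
Formula: Re = \frac{V D}{\nu}
Re = 9.96·0.44/1.000e-06 = 4.382e+06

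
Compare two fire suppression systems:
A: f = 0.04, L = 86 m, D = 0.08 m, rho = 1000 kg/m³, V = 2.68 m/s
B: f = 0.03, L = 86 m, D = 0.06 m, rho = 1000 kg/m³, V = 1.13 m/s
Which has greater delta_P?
delta_P(A) = 154.4 kPa, delta_P(B) = 27.45 kPa. Answer: A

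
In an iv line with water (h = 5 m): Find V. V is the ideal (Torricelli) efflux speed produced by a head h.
Formula: V = \sqrt{2 g h}
V = √(2·9.81·5) = 9.905 m/s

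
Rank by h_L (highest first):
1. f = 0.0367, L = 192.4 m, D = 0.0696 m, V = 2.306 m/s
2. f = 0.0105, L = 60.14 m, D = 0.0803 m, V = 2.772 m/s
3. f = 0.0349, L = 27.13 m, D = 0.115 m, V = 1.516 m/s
Case 1: h_L = 27.5 m
Case 2: h_L = 3.08 m
Case 3: h_L = 0.9644 m
Ranking (highest first): 1, 2, 3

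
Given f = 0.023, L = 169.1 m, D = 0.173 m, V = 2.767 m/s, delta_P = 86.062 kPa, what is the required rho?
Formula: \Delta P = f \frac{L}{D} \frac{\rho V^2}{2}
Substituting knowns: 86.062 = 0.023·(169.1/0.173)·0.5·rho·2.767²/1000
Solving for rho: rho = (86.062·1000)/(0.023·(169.1/0.173)·0.5·2.767²) = 1000 kg/m³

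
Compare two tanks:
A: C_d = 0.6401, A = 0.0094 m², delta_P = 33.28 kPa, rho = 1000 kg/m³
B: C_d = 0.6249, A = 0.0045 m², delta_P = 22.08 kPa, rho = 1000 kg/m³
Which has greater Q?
Q(A) = 49.09 L/s, Q(B) = 18.69 L/s. Answer: A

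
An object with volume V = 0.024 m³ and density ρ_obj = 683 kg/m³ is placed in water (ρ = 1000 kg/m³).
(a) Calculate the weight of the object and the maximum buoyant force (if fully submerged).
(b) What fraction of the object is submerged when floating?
(a) W=rho_obj*g*V=683*9.81*0.024=160.8 N; F_B(max)=rho*g*V=1000*9.81*0.024=235.4 N
(b) Floating fraction=rho_obj/rho=683/1000=0.683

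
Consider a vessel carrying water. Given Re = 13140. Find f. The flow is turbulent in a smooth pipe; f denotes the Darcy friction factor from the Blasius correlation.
Formula: f = \frac{0.316}{Re^{0.25}}
f = 0.316/13140^0.25 = 0.02951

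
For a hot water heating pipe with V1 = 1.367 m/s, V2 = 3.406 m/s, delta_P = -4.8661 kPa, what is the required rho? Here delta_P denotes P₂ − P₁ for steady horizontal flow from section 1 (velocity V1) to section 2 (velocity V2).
Formula: \Delta P = \frac{1}{2} \rho (V_1^2 - V_2^2)
Substituting knowns: -4.8661 = 0.5·rho·(1.367² − 3.406²)/1000
Solving for rho: rho = 2·(-4.8661·1000)/(1.367² − 3.406²) = 1000 kg/m³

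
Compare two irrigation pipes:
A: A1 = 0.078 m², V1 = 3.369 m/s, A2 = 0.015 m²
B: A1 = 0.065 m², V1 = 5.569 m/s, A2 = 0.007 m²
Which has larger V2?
V2(A) = 17.52 m/s, V2(B) = 51.71 m/s. Answer: B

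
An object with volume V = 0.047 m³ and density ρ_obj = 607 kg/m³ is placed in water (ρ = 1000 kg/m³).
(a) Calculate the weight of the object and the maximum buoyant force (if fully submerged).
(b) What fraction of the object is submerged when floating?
(a) W=rho_obj*g*V=607*9.81*0.047=279.9 N; F_B(max)=rho*g*V=1000*9.81*0.047=461.1 N
(b) Floating fraction=rho_obj/rho=607/1000=0.607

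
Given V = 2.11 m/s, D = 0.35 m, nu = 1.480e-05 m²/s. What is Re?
Formula: Re = \frac{V D}{\nu}
Re = 2.11·0.35/1.480e-05 = 49899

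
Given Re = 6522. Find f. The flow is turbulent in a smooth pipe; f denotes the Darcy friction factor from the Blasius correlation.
Formula: f = \frac{0.316}{Re^{0.25}}
f = 0.316/6522^0.25 = 0.03516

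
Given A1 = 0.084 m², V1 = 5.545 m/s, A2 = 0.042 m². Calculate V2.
Formula: V_2 = \frac{A_1 V_1}{A_2}
V2 = 0.084·5.545/0.042 = 11.09 m/s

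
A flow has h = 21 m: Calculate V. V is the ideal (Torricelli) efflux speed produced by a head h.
Formula: V = \sqrt{2 g h}
V = √(2·9.81·21) = 20.3 m/s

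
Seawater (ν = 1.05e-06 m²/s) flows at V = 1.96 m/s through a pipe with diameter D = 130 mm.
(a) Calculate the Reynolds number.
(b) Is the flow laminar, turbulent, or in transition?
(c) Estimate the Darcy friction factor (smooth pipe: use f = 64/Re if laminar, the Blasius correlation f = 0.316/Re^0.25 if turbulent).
(a) Re = V·D/ν = 1.96·0.13/1.05e-06 = 242670
(b) Flow regime: turbulent (Re > 4000)
(c) Friction factor: f = 0.316/Re^0.25 = 0.316/242670^0.25 = 0.01424 (Blasius is strictly valid for Re ≲ 1e5; used here as the smooth-pipe estimate the problem specifies)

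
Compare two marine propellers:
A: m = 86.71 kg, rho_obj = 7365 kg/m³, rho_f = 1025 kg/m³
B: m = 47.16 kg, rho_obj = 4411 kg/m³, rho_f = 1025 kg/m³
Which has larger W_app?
W_app(A) = 732.2 N, W_app(B) = 355.1 N. Answer: A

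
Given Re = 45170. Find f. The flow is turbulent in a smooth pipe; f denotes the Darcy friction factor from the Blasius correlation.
Formula: f = \frac{0.316}{Re^{0.25}}
f = 0.316/45170^0.25 = 0.02168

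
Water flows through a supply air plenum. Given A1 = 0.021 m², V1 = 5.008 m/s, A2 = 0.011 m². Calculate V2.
Formula: V_2 = \frac{A_1 V_1}{A_2}
V2 = 0.021·5.008/0.011 = 9.561 m/s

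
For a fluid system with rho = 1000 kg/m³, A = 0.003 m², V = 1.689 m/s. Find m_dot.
Formula: \dot{m} = \rho A V
m_dot = 1000·0.003·1.689 = 5.067 kg/s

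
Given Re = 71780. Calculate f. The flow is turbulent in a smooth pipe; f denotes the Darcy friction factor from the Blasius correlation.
Formula: f = \frac{0.316}{Re^{0.25}}
f = 0.316/71780^0.25 = 0.01931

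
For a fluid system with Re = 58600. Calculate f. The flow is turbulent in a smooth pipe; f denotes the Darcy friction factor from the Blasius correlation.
Formula: f = \frac{0.316}{Re^{0.25}}
f = 0.316/58600^0.25 = 0.02031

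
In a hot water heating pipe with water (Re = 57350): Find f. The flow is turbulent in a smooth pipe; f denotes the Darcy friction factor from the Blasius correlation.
Formula: f = \frac{0.316}{Re^{0.25}}
f = 0.316/57350^0.25 = 0.02042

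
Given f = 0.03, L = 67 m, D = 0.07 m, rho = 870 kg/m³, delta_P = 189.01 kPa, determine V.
Formula: \Delta P = f \frac{L}{D} \frac{\rho V^2}{2}
Substituting knowns: 189.01 = 0.03·(67/0.07)·0.5·870·V²/1000
Solving for V: V = √((189.01·1000)/(0.03·(67/0.07)·0.5·870)) = 3.89 m/s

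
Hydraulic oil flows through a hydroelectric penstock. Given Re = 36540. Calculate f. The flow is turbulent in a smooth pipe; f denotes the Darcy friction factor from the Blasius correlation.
Formula: f = \frac{0.316}{Re^{0.25}}
f = 0.316/36540^0.25 = 0.02286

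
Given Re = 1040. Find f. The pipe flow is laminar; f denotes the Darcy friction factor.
Formula: f = \frac{64}{Re}
f = 64/1040 = 0.06154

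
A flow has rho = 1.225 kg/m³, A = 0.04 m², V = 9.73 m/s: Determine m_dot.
Formula: \dot{m} = \rho A V
m_dot = 1.225·0.04·9.73 = 0.4768 kg/s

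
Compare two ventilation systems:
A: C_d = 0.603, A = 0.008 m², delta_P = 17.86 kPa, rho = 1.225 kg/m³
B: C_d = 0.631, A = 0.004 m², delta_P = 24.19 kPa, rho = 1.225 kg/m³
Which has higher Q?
Q(A) = 823.7 L/s, Q(B) = 501.6 L/s. Answer: A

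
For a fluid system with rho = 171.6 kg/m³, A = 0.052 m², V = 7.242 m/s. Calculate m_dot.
Formula: \dot{m} = \rho A V
m_dot = 171.6·0.052·7.242 = 64.62 kg/s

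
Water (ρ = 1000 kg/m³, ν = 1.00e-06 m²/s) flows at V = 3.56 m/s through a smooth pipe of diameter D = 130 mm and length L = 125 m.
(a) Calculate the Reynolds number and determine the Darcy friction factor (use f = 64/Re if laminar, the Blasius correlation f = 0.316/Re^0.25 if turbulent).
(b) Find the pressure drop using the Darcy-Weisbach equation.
(a) Re = V·D/ν = 3.56·0.13/1.00e-06 = 462800 → turbulent (Re > 4000); f = 0.316/Re^0.25 = 0.316/462800^0.25 = 0.012115 (Blasius is strictly valid for Re ≲ 1e5; used here as the smooth-pipe estimate the problem specifies)
(b) Darcy-Weisbach: ΔP = f·(L/D)·½ρV²/1000 = 0.012115·(125/0.130)·½·1000·3.56²/1000 = 73.82 kPa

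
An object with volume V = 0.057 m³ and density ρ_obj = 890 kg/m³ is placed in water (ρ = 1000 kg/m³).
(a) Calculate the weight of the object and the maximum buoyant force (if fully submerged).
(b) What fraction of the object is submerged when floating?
(a) W=rho_obj*g*V=890*9.81*0.057=497.7 N; F_B(max)=rho*g*V=1000*9.81*0.057=559.2 N
(b) Floating fraction=rho_obj/rho=890/1000=0.890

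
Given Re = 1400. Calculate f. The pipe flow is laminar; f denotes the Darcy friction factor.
Formula: f = \frac{64}{Re}
f = 64/1400 = 0.04571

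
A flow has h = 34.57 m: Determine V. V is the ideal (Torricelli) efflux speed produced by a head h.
Formula: V = \sqrt{2 g h}
V = √(2·9.81·34.57) = 26.04 m/s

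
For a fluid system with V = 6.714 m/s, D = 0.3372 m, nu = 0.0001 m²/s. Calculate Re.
Formula: Re = \frac{V D}{\nu}
Re = 6.714·0.3372/0.0001 = 22640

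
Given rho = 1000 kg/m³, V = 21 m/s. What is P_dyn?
Formula: P_{dyn} = \frac{1}{2} \rho V^2
P_dyn = 0.5·1000·21²/1000 = 220.5 kPa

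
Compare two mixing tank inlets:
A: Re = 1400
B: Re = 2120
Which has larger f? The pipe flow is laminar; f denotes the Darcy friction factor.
f(A) = 0.04571, f(B) = 0.03019. Answer: A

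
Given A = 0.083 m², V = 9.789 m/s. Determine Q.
Formula: Q = A V
Q = 0.083·9.789·1000 = 812.5 L/s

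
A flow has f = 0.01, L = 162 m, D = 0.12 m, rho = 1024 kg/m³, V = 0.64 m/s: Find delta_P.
Formula: \Delta P = f \frac{L}{D} \frac{\rho V^2}{2}
delta_P = 0.01·(162/0.12)·0.5·1024·0.64²/1000 = 2.831 kPa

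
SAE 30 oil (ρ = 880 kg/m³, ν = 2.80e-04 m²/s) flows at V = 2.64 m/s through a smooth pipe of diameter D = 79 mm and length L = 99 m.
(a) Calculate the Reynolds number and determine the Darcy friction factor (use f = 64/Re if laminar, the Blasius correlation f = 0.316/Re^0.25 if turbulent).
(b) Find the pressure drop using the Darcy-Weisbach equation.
(a) Re = V·D/ν = 2.64·0.079/2.80e-04 = 744.86 → laminar (Re < 2300); f = 64/Re = 64/744.86 = 0.085922
(b) Darcy-Weisbach: ΔP = f·(L/D)·½ρV²/1000 = 0.085922·(99/0.079)·½·880·2.64²/1000 = 330.2 kPa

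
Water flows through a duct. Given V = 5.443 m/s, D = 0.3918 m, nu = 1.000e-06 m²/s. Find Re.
Formula: Re = \frac{V D}{\nu}
Re = 5.443·0.3918/1.000e-06 = 2.133e+06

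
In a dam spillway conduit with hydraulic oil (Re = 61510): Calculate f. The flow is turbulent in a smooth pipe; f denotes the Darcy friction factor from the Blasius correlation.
Formula: f = \frac{0.316}{Re^{0.25}}
f = 0.316/61510^0.25 = 0.02007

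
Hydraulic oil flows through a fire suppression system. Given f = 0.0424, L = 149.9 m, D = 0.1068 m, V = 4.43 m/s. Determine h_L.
Formula: h_L = f \frac{L}{D} \frac{V^2}{2g}
h_L = 0.0424·(149.9/0.1068)·4.43²/(2·9.81) = 59.53 m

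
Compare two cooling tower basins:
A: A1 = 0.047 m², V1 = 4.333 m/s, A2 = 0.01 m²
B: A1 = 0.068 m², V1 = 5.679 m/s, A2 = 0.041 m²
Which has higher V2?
V2(A) = 20.37 m/s, V2(B) = 9.419 m/s. Answer: A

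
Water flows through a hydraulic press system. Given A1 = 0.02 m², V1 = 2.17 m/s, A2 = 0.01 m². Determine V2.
Formula: V_2 = \frac{A_1 V_1}{A_2}
V2 = 0.02·2.17/0.01 = 4.34 m/s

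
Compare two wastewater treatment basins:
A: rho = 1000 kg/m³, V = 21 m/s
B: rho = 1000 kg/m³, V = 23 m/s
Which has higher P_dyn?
P_dyn(A) = 220.5 kPa, P_dyn(B) = 264.5 kPa. Answer: B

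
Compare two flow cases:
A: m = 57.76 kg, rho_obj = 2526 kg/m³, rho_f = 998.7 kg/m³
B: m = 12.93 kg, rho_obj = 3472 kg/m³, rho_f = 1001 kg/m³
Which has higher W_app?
W_app(A) = 342.6 N, W_app(B) = 90.27 N. Answer: A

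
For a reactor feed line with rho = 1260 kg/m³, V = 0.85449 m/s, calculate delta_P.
Formula: V = \sqrt{\frac{2 \Delta P}{\rho}}
Substituting knowns: 0.85449 = √(2·(delta_P·1000)/1260)
Solving for delta_P: delta_P = 0.85449²·1260/2/1000 = 0.46 kPa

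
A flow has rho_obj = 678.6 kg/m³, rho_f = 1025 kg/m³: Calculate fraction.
Formula: f_{sub} = \frac{\rho_{obj}}{\rho_f}
fraction = 678.6/1025 = 0.662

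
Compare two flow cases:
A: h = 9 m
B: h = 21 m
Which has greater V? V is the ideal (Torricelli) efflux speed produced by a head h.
V(A) = 13.29 m/s, V(B) = 20.3 m/s. Answer: B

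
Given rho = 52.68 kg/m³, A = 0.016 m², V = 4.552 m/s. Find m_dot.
Formula: \dot{m} = \rho A V
m_dot = 52.68·0.016·4.552 = 3.837 kg/s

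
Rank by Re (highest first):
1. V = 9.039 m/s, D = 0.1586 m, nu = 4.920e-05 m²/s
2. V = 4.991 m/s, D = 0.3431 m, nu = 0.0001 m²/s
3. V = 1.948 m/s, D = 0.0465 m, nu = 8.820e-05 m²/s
Case 1: Re = 29138
Case 2: Re = 17124
Case 3: Re = 1027
Ranking (highest first): 1, 2, 3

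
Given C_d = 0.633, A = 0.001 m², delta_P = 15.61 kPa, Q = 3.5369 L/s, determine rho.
Formula: Q = C_d A \sqrt{\frac{2 \Delta P}{\rho}}
Substituting knowns: 3.5369 = 0.633·0.001·√(2·(15.61·1000)/rho)·1000
Solving for rho: rho = 2·(15.61·1000)/((3.5369/1000)/(0.633·0.001))² = 1000 kg/m³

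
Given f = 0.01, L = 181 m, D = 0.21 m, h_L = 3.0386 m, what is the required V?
Formula: h_L = f \frac{L}{D} \frac{V^2}{2g}
Substituting knowns: 3.0386 = 0.01·(181/0.21)·V²/(2·9.81)
Solving for V: V = √(3.0386·2·9.81/(0.01·(181/0.21))) = 2.63 m/s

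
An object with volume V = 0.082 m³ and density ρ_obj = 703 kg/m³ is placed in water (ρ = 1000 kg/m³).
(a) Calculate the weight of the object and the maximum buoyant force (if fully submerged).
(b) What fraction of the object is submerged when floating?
(a) W=rho_obj*g*V=703*9.81*0.082=565.5 N; F_B(max)=rho*g*V=1000*9.81*0.082=804.4 N
(b) Floating fraction=rho_obj/rho=703/1000=0.703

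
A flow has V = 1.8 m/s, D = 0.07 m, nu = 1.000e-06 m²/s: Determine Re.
Formula: Re = \frac{V D}{\nu}
Re = 1.8·0.07/1.000e-06 = 126000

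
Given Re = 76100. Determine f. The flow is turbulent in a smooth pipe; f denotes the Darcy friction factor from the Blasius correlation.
Formula: f = \frac{0.316}{Re^{0.25}}
f = 0.316/76100^0.25 = 0.01903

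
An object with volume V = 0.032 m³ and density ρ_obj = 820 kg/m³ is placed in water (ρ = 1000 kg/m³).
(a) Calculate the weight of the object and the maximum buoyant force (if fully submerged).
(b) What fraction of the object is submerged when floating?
(a) W=rho_obj*g*V=820*9.81*0.032=257.4 N; F_B(max)=rho*g*V=1000*9.81*0.032=313.9 N
(b) Floating fraction=rho_obj/rho=820/1000=0.820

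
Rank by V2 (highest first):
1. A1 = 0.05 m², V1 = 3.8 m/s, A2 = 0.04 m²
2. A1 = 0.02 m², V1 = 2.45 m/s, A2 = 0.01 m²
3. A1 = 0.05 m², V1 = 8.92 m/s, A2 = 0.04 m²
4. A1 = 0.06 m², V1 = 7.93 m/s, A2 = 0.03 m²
Case 1: V2 = 4.75 m/s
Case 2: V2 = 4.9 m/s
Case 3: V2 = 11.15 m/s
Case 4: V2 = 15.86 m/s
Ranking (highest first): 4, 3, 2, 1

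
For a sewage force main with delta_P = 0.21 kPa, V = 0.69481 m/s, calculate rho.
Formula: V = \sqrt{\frac{2 \Delta P}{\rho}}
Substituting knowns: 0.69481 = √(2·(0.21·1000)/rho)
Solving for rho: rho = 2·(0.21·1000)/0.69481² = 870 kg/m³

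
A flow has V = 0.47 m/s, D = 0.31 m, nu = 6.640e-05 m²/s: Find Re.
Formula: Re = \frac{V D}{\nu}
Re = 0.47·0.31/6.640e-05 = 2194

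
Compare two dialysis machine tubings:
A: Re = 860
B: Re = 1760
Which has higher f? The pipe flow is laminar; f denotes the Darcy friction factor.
f(A) = 0.07442, f(B) = 0.03636. Answer: A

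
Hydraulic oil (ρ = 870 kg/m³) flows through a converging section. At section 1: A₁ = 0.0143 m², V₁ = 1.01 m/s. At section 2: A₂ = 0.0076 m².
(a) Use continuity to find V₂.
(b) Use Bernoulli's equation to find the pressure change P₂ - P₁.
(a) Continuity: A₁V₁=A₂V₂ -> V₂=A₁V₁/A₂=0.0143*1.01/0.0076=1.90 m/s
(b) Bernoulli: P₂-P₁=0.5*rho*(V₁^2-V₂^2)/1000=0.5*870*(1.01^2-1.90^2)/1000=-1.127 kPa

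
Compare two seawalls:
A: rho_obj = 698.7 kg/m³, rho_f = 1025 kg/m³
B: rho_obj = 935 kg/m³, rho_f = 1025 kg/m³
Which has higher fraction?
fraction(A) = 0.6817, fraction(B) = 0.9122. Answer: B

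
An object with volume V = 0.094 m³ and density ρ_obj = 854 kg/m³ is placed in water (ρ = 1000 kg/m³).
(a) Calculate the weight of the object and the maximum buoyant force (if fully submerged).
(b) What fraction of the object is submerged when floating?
(a) W=rho_obj*g*V=854*9.81*0.094=787.5 N; F_B(max)=rho*g*V=1000*9.81*0.094=922.1 N
(b) Floating fraction=rho_obj/rho=854/1000=0.854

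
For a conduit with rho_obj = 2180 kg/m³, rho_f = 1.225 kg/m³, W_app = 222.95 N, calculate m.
Formula: W_{app} = mg\left(1 - \frac{\rho_f}{\rho_{obj}}\right)
Substituting knowns: 222.95 = m·9.81·(1 − 1.225/2180)
Solving for m: m = 222.95/(9.81·(1 − 1.225/2180)) = 22.74 kg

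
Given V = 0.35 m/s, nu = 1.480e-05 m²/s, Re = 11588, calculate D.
Formula: Re = \frac{V D}{\nu}
Substituting knowns: 11588 = 0.35·D/1.480e-05
Solving for D: D = 11588·1.480e-05/0.35 = 0.49 m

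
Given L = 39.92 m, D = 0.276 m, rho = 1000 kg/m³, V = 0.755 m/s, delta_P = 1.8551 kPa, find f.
Formula: \Delta P = f \frac{L}{D} \frac{\rho V^2}{2}
Substituting knowns: 1.8551 = f·(39.92/0.276)·0.5·1000·0.755²/1000
Solving for f: f = (1.8551·1000)/((39.92/0.276)·0.5·1000·0.755²) = 0.045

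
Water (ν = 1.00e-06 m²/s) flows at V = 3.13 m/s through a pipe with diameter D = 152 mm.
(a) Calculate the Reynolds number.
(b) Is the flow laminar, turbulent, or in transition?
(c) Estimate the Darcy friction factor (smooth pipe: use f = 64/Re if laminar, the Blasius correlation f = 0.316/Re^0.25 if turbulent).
(a) Re = V·D/ν = 3.13·0.152/1.00e-06 = 475760
(b) Flow regime: turbulent (Re > 4000)
(c) Friction factor: f = 0.316/Re^0.25 = 0.316/475760^0.25 = 0.01203 (Blasius is strictly valid for Re ≲ 1e5; used here as the smooth-pipe estimate the problem specifies)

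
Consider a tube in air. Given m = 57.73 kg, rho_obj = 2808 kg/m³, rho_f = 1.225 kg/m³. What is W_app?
Formula: W_{app} = mg\left(1 - \frac{\rho_f}{\rho_{obj}}\right)
W_app = 57.73·9.81·(1 − 1.225/2808) = 566.1 N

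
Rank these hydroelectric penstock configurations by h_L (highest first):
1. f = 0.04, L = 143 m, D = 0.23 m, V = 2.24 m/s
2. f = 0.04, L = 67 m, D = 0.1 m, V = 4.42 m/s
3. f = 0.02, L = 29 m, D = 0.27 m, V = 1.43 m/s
Case 1: h_L = 6.36 m
Case 2: h_L = 26.69 m
Case 3: h_L = 0.2239 m
Ranking (highest first): 2, 1, 3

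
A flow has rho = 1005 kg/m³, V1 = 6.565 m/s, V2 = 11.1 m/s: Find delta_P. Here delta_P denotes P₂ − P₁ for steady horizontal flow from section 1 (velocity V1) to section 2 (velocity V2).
Formula: \Delta P = \frac{1}{2} \rho (V_1^2 - V_2^2)
delta_P = 0.5·1005·(6.565² − 11.1²)/1000 = -40.26 kPa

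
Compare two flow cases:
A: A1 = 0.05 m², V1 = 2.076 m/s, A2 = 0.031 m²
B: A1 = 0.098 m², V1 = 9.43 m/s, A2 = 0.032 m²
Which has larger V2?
V2(A) = 3.348 m/s, V2(B) = 28.88 m/s. Answer: B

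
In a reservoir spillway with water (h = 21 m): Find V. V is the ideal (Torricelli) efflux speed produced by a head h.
Formula: V = \sqrt{2 g h}
V = √(2·9.81·21) = 20.3 m/s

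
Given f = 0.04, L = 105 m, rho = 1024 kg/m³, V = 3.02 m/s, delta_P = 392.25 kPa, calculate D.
Formula: \Delta P = f \frac{L}{D} \frac{\rho V^2}{2}
Substituting knowns: 392.25 = 0.04·(105/D)·0.5·1024·3.02²/1000
Solving for D: D = 0.04·105·0.5·1024·3.02²/(392.25·1000) = 0.05 m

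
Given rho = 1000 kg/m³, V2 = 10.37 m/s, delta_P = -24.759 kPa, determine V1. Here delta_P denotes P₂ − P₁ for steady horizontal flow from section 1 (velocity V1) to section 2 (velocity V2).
Formula: \Delta P = \frac{1}{2} \rho (V_1^2 - V_2^2)
Substituting knowns: -24.759 = 0.5·1000·(V1² − 10.37²)/1000
Solving for V1: V1 = √(10.37² + 2·(-24.759·1000)/1000) = 7.617 m/s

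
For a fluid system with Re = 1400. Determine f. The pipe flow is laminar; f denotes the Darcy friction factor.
Formula: f = \frac{64}{Re}
f = 64/1400 = 0.04571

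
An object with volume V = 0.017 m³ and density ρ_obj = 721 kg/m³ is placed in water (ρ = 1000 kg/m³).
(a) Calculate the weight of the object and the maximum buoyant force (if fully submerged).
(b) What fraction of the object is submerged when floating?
(a) W=rho_obj*g*V=721*9.81*0.017=120.2 N; F_B(max)=rho*g*V=1000*9.81*0.017=166.8 N
(b) Floating fraction=rho_obj/rho=721/1000=0.721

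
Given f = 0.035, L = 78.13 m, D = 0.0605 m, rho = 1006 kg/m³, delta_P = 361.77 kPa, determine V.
Formula: \Delta P = f \frac{L}{D} \frac{\rho V^2}{2}
Substituting knowns: 361.77 = 0.035·(78.13/0.0605)·0.5·1006·V²/1000
Solving for V: V = √((361.77·1000)/(0.035·(78.13/0.0605)·0.5·1006)) = 3.989 m/s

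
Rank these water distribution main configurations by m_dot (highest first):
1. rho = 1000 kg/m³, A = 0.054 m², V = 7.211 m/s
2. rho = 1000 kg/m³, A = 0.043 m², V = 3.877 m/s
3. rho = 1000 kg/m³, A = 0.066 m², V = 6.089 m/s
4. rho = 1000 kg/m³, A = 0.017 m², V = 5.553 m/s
Case 1: m_dot = 389.4 kg/s
Case 2: m_dot = 166.7 kg/s
Case 3: m_dot = 401.9 kg/s
Case 4: m_dot = 94.4 kg/s
Ranking (highest first): 3, 1, 2, 4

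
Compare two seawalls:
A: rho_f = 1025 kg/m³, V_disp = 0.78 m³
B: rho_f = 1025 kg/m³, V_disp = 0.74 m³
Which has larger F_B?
F_B(A) = 7843 N, F_B(B) = 7441 N. Answer: A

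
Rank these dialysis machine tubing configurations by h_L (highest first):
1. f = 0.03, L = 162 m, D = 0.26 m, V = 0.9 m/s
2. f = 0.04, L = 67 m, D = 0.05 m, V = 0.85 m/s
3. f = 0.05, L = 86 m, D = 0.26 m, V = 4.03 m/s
Case 1: h_L = 0.7717 m
Case 2: h_L = 1.974 m
Case 3: h_L = 13.69 m
Ranking (highest first): 3, 2, 1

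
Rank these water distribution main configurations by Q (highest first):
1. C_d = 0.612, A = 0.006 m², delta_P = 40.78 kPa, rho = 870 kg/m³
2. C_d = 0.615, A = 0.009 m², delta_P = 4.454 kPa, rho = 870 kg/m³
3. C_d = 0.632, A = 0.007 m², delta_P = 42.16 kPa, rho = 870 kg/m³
Case 1: Q = 35.55 L/s
Case 2: Q = 17.71 L/s
Case 3: Q = 43.55 L/s
Ranking (highest first): 3, 1, 2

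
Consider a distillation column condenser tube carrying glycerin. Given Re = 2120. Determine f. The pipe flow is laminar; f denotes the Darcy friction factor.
Formula: f = \frac{64}{Re}
f = 64/2120 = 0.03019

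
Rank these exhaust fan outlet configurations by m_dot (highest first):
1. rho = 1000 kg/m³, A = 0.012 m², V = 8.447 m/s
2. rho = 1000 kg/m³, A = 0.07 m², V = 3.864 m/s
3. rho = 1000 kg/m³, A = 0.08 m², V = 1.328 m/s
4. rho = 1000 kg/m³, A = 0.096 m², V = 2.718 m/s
Case 1: m_dot = 101.4 kg/s
Case 2: m_dot = 270.5 kg/s
Case 3: m_dot = 106.2 kg/s
Case 4: m_dot = 260.9 kg/s
Ranking (highest first): 2, 4, 3, 1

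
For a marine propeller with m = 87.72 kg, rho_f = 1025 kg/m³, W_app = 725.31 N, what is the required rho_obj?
Formula: W_{app} = mg\left(1 - \frac{\rho_f}{\rho_{obj}}\right)
Substituting knowns: 725.31 = 87.72·9.81·(1 − 1025/rho_obj)
Solving for rho_obj: rho_obj = 1025/(1 − 725.31/(87.72·9.81)) = 6523 kg/m³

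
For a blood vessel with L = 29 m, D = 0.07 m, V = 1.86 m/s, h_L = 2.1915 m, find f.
Formula: h_L = f \frac{L}{D} \frac{V^2}{2g}
Substituting knowns: 2.1915 = f·(29/0.07)·1.86²/(2·9.81)
Solving for f: f = 2.1915·2·9.81/((29/0.07)·1.86²) = 0.03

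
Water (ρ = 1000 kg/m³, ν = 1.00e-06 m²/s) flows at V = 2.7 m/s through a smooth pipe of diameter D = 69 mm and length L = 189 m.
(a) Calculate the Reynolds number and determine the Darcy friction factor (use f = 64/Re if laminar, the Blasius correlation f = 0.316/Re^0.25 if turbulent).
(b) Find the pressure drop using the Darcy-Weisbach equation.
(a) Re = V·D/ν = 2.7·0.069/1.00e-06 = 186300 → turbulent (Re > 4000); f = 0.316/Re^0.25 = 0.316/186300^0.25 = 0.01521 (Blasius is strictly valid for Re ≲ 1e5; used here as the smooth-pipe estimate the problem specifies)
(b) Darcy-Weisbach: ΔP = f·(L/D)·½ρV²/1000 = 0.01521·(189/0.069)·½·1000·2.7²/1000 = 151.9 kPa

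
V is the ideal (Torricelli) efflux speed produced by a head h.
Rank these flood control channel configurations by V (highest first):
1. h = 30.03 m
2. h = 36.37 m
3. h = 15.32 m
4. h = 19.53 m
Case 1: V = 24.27 m/s
Case 2: V = 26.71 m/s
Case 3: V = 17.34 m/s
Case 4: V = 19.57 m/s
Ranking (highest first): 2, 1, 4, 3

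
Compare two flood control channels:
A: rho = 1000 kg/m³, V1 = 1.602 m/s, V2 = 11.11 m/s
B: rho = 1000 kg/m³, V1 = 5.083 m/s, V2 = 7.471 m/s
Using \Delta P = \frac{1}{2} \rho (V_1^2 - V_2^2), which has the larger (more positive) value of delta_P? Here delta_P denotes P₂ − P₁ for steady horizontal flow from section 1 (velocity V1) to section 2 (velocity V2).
delta_P(A) = -60.43 kPa, delta_P(B) = -14.99 kPa. Answer: B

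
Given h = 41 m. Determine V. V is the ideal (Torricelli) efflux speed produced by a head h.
Formula: V = \sqrt{2 g h}
V = √(2·9.81·41) = 28.36 m/s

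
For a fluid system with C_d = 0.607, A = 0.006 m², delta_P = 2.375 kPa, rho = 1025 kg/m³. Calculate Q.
Formula: Q = C_d A \sqrt{\frac{2 \Delta P}{\rho}}
Q = 0.607·0.006·√(2·(2.375·1000)/1025)·1000 = 7.84 L/s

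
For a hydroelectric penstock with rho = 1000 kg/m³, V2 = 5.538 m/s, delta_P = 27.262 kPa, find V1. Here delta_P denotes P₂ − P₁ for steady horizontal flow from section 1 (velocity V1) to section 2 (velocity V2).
Formula: \Delta P = \frac{1}{2} \rho (V_1^2 - V_2^2)
Substituting knowns: 27.262 = 0.5·1000·(V1² − 5.538²)/1000
Solving for V1: V1 = √(5.538² + 2·(27.262·1000)/1000) = 9.23 m/s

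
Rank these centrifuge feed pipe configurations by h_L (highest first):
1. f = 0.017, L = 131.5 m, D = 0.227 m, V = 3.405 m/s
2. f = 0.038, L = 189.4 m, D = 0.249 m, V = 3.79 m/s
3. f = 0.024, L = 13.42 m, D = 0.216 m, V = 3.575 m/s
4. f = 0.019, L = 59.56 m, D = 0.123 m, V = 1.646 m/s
Case 1: h_L = 5.819 m
Case 2: h_L = 21.16 m
Case 3: h_L = 0.9713 m
Case 4: h_L = 1.27 m
Ranking (highest first): 2, 1, 4, 3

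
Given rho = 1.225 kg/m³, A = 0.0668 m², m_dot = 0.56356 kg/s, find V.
Formula: \dot{m} = \rho A V
Substituting knowns: 0.56356 = 1.225·0.0668·V
Solving for V: V = 0.56356/(1.225·0.0668) = 6.887 m/s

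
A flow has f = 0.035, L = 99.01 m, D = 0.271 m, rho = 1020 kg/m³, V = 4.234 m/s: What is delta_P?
Formula: \Delta P = f \frac{L}{D} \frac{\rho V^2}{2}
delta_P = 0.035·(99.01/0.271)·0.5·1020·4.234²/1000 = 116.9 kPa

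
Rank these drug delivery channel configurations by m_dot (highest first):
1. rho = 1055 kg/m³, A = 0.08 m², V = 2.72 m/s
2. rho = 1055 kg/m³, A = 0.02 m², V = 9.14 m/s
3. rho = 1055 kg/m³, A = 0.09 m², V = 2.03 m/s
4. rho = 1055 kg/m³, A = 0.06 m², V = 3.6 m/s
Case 1: m_dot = 229.6 kg/s
Case 2: m_dot = 192.9 kg/s
Case 3: m_dot = 192.7 kg/s
Case 4: m_dot = 227.9 kg/s
Ranking (highest first): 1, 4, 2, 3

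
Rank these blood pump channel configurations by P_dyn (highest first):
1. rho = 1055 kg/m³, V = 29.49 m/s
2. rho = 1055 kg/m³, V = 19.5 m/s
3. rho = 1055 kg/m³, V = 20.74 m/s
Case 1: P_dyn = 458.7 kPa
Case 2: P_dyn = 200.6 kPa
Case 3: P_dyn = 226.9 kPa
Ranking (highest first): 1, 3, 2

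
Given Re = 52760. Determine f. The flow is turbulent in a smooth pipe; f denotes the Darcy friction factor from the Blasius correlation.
Formula: f = \frac{0.316}{Re^{0.25}}
f = 0.316/52760^0.25 = 0.02085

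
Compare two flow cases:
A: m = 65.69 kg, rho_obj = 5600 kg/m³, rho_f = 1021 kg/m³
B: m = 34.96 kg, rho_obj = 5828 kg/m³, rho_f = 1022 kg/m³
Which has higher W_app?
W_app(A) = 526.9 N, W_app(B) = 282.8 N. Answer: A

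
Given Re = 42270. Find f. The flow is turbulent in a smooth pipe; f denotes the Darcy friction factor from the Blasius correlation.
Formula: f = \frac{0.316}{Re^{0.25}}
f = 0.316/42270^0.25 = 0.02204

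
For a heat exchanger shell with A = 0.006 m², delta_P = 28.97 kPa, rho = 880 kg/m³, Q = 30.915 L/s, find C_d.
Formula: Q = C_d A \sqrt{\frac{2 \Delta P}{\rho}}
Substituting knowns: 30.915 = C_d·0.006·√(2·(28.97·1000)/880)·1000
Solving for C_d: C_d = (30.915/1000)/(0.006·√(2·(28.97·1000)/880)) = 0.635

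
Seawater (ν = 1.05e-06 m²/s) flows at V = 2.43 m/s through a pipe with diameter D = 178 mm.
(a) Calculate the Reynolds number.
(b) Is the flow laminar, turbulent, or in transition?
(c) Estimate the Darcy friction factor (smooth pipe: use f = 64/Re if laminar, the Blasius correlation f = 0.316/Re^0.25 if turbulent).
(a) Re = V·D/ν = 2.43·0.178/1.05e-06 = 411940
(b) Flow regime: turbulent (Re > 4000)
(c) Friction factor: f = 0.316/Re^0.25 = 0.316/411940^0.25 = 0.01247 (Blasius is strictly valid for Re ≲ 1e5; used here as the smooth-pipe estimate the problem specifies)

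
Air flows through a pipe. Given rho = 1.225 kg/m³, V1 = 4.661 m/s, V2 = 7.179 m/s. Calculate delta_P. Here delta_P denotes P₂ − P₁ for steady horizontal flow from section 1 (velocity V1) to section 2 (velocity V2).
Formula: \Delta P = \frac{1}{2} \rho (V_1^2 - V_2^2)
delta_P = 0.5·1.225·(4.661² − 7.179²)/1000 = -0.01826 kPa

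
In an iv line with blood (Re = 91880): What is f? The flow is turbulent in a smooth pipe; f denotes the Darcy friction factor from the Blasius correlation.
Formula: f = \frac{0.316}{Re^{0.25}}
f = 0.316/91880^0.25 = 0.01815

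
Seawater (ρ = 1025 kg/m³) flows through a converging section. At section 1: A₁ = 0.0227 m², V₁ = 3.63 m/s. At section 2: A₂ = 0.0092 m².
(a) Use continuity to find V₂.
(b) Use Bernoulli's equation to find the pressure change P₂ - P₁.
(a) Continuity: A₁V₁=A₂V₂ -> V₂=A₁V₁/A₂=0.0227*3.63/0.0092=8.96 m/s
(b) Bernoulli: P₂-P₁=0.5*rho*(V₁^2-V₂^2)/1000=0.5*1025*(3.63^2-8.96^2)/1000=-34.39 kPa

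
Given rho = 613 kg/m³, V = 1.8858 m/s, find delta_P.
Formula: V = \sqrt{\frac{2 \Delta P}{\rho}}
Substituting knowns: 1.8858 = √(2·(delta_P·1000)/613)
Solving for delta_P: delta_P = 1.8858²·613/2/1000 = 1.09 kPa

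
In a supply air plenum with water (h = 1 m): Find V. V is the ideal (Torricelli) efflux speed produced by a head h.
Formula: V = \sqrt{2 g h}
V = √(2·9.81·1) = 4.429 m/s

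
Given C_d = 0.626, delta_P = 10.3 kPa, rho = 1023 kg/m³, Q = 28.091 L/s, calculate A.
Formula: Q = C_d A \sqrt{\frac{2 \Delta P}{\rho}}
Substituting knowns: 28.091 = 0.626·A·√(2·(10.3·1000)/1023)·1000
Solving for A: A = (28.091/1000)/(0.626·√(2·(10.3·1000)/1023)) = 0.01 m²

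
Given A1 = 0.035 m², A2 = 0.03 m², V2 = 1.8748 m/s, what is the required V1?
Formula: V_2 = \frac{A_1 V_1}{A_2}
Substituting knowns: 1.8748 = 0.035·V1/0.03
Solving for V1: V1 = 1.8748·0.03/0.035 = 1.607 m/s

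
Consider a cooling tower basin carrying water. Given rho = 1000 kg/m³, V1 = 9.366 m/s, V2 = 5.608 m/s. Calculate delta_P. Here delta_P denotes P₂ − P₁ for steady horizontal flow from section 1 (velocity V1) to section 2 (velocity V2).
Formula: \Delta P = \frac{1}{2} \rho (V_1^2 - V_2^2)
delta_P = 0.5·1000·(9.366² − 5.608²)/1000 = 28.14 kPa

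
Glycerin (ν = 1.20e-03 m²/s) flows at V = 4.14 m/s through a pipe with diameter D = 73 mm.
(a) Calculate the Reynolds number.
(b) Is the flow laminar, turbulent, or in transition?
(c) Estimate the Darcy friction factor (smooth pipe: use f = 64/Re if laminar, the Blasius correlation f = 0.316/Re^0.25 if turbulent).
(a) Re = V·D/ν = 4.14·0.073/1.20e-03 = 251.85
(b) Flow regime: laminar (Re < 2300)
(c) Friction factor: f = 64/Re = 64/251.85 = 0.2541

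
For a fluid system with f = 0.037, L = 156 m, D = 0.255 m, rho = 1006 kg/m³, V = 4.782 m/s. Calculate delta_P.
Formula: \Delta P = f \frac{L}{D} \frac{\rho V^2}{2}
delta_P = 0.037·(156/0.255)·0.5·1006·4.782²/1000 = 260.4 kPa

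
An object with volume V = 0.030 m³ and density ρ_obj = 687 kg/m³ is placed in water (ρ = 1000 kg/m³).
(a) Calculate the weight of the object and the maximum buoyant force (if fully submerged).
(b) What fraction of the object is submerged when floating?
(a) W=rho_obj*g*V=687*9.81*0.030=202.2 N; F_B(max)=rho*g*V=1000*9.81*0.030=294.3 N
(b) Floating fraction=rho_obj/rho=687/1000=0.687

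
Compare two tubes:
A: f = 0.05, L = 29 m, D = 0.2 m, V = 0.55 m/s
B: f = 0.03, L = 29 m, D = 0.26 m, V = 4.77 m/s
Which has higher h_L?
h_L(A) = 0.1118 m, h_L(B) = 3.88 m. Answer: B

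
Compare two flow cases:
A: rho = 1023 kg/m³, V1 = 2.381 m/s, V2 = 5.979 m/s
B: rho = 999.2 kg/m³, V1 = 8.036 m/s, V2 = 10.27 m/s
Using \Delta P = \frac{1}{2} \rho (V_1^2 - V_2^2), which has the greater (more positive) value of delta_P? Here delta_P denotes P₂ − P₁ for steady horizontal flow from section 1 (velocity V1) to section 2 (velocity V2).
delta_P(A) = -15.39 kPa, delta_P(B) = -20.43 kPa. Answer: A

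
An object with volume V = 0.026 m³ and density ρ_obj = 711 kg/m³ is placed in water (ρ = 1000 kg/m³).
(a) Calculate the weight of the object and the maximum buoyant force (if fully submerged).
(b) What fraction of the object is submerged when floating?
(a) W=rho_obj*g*V=711*9.81*0.026=181.3 N; F_B(max)=rho*g*V=1000*9.81*0.026=255.1 N
(b) Floating fraction=rho_obj/rho=711/1000=0.711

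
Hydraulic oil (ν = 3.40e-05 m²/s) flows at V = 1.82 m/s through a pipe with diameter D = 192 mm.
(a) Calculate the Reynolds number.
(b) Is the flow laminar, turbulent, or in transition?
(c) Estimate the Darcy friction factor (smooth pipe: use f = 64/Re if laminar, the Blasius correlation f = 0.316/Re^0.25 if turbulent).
(a) Re = V·D/ν = 1.82·0.192/3.40e-05 = 10278
(b) Flow regime: turbulent (Re > 4000)
(c) Friction factor: f = 0.316/Re^0.25 = 0.316/10278^0.25 = 0.03138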